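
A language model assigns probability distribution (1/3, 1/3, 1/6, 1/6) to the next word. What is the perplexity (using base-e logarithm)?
3.7798

Perplexity is e^H (or exp(H) for natural log).

First, H = -Σ p log p = 1.3297 nats
Perplexity = e^1.3297 = 3.7798

Interpretation: The model's uncertainty is equivalent to choosing uniformly among 3.8 options.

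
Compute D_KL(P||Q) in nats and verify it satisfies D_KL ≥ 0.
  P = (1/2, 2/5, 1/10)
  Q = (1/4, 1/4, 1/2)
0.3736 nats

KL divergence satisfies the Gibbs inequality: D_KL(P||Q) ≥ 0 for all distributions P, Q.

D_KL(P||Q) = Σ p(x) log(p(x)/q(x))
Term by term:
  x=0: 1/2 × log_e[(1/2)/(1/4)] = 0.3466
  x=1: 2/5 × log_e[(2/5)/(1/4)] = 0.1880
  x=2: 1/10 × log_e[(1/10)/(1/2)] = -0.1609
D_KL(P||Q) = 0.3736 nats

D_KL(P||Q) = 0.3736 ≥ 0 ✓

This non-negativity is a fundamental property: relative entropy cannot be negative because it measures how different Q is from P.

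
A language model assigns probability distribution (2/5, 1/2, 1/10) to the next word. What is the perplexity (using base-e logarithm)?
2.5686

Perplexity is e^H (or exp(H) for natural log).

First, H = -Σ p log p = 0.9433 nats
Perplexity = e^0.9433 = 2.5686

Interpretation: The model's uncertainty is equivalent to choosing uniformly among 2.6 options.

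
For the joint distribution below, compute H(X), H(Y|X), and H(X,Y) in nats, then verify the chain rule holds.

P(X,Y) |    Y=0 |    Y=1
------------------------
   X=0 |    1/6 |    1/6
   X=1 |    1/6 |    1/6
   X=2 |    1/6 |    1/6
H(X,Y) = 1.7918, H(X) = 1.0986, H(Y|X) = 0.6931 (all in nats)

Chain rule: H(X,Y) = H(X) + H(Y|X)

Left side — joint entropy directly:
H(X,Y) = -Σ p(x,y) log p(x,y) = 1.7918 nats

Right side — compute H(Y|X) from the conditional distributions:
P(X) = (1/3, 1/3, 1/3), so H(X) = 1.0986 nats
H(Y|X) = Σ_x P(X=x) · H(Y|X=x):
  P(Y|X=0) = (1/2, 1/2), H(Y|X=0) = 0.6931, weight P(X=0) = 1/3
  P(Y|X=1) = (1/2, 1/2), H(Y|X=1) = 0.6931, weight P(X=1) = 1/3
  P(Y|X=2) = (1/2, 1/2), H(Y|X=2) = 0.6931, weight P(X=2) = 1/3
H(Y|X) = 0.6931 nats

H(X) + H(Y|X) = 1.0986 + 0.6931 = 1.7918 nats

Both sides equal 1.7918 nats. ✓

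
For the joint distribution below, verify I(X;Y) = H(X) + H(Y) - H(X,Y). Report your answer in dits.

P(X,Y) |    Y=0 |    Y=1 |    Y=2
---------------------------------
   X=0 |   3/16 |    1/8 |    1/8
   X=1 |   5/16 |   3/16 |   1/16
I(X;Y) = 0.0108 dits

Mutual information has multiple equivalent forms:
- I(X;Y) = H(X) - H(X|Y)
- I(X;Y) = H(Y) - H(Y|X)
- I(X;Y) = H(X) + H(Y) - H(X,Y)

Computing all quantities:
H(X) = 0.2976, H(Y) = 0.4447, H(X,Y) = 0.7315
H(X|Y) = 0.2868, H(Y|X) = 0.4339

Verification:
H(X) - H(X|Y) = 0.2976 - 0.2868 = 0.0108
H(Y) - H(Y|X) = 0.4447 - 0.4339 = 0.0108
H(X) + H(Y) - H(X,Y) = 0.2976 + 0.4447 - 0.7315 = 0.0108

All forms give I(X;Y) = 0.0108 dits. ✓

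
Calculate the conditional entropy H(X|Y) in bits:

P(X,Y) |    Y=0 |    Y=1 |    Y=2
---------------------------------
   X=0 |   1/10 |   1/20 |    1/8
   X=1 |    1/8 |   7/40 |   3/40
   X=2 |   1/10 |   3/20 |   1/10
1.5148 bits

Using the chain rule: H(X|Y) = H(X,Y) - H(Y)

First, compute H(X,Y) = 3.0935 bits

Marginal P(Y) = (13/40, 3/8, 3/10)
H(Y) = 1.5787 bits

H(X|Y) = H(X,Y) - H(Y) = 3.0935 - 1.5787 = 1.5148 bits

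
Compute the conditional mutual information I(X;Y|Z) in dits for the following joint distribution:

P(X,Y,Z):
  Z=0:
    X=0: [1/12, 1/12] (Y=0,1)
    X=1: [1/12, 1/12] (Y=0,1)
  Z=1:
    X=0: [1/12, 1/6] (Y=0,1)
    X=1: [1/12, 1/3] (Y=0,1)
0.0032 dits

Conditional mutual information: I(X;Y|Z) = H(X|Z) + H(Y|Z) - H(X,Y|Z)

H(Z) = 0.2764
H(X,Z) = 0.5683 → H(X|Z) = 0.2919
H(Y,Z) = 0.5396 → H(Y|Z) = 0.2632
H(X,Y,Z) = 0.8283 → H(X,Y|Z) = 0.5519

I(X;Y|Z) = 0.2919 + 0.2632 - 0.5519 = 0.0032 dits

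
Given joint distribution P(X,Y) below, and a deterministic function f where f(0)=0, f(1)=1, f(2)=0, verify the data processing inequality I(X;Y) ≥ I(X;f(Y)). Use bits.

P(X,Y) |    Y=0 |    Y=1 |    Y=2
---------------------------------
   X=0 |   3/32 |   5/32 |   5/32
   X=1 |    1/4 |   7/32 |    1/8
I(X;Y) = 0.0377, I(X;f(Y)) = 0.0002, inequality holds: 0.0377 ≥ 0.0002

Data Processing Inequality: For any Markov chain X → Y → Z, we have I(X;Y) ≥ I(X;Z).

Here Z = f(Y) is a deterministic function of Y, forming X → Y → Z.

Original I(X;Y) = 0.0377 bits

After applying f:
P(X,Z) where Z=f(Y):
- P(X,Z=0) = P(X,Y=0) + P(X,Y=2)
- P(X,Z=1) = P(X,Y=1)

I(X;Z) = I(X;f(Y)) = 0.0002 bits

Verification: 0.0377 ≥ 0.0002 ✓

Information cannot be created by processing; the function f can only lose information about X.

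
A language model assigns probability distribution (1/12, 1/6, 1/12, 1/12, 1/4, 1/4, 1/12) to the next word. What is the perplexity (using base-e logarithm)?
6.1723

Perplexity is e^H (or exp(H) for natural log).

First, H = -Σ p log p = 1.8201 nats
Perplexity = e^1.8201 = 6.1723

Interpretation: The model's uncertainty is equivalent to choosing uniformly among 6.2 options.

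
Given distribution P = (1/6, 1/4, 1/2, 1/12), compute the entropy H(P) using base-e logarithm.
1.1988 nats

Shannon entropy is H(X) = -Σ p(x) log p(x).

For P = (1/6, 1/4, 1/2, 1/12):
H = -1/6 × log_e(1/6) -1/4 × log_e(1/4) -1/2 × log_e(1/2) -1/12 × log_e(1/12)
H = 1.1988 nats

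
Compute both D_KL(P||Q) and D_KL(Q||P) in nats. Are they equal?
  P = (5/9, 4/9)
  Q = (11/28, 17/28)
D_KL(P||Q) = 0.0539, D_KL(Q||P) = 0.0533

KL divergence is not symmetric: D_KL(P||Q) ≠ D_KL(Q||P) in general.

D_KL(P||Q) = 0.0539 nats
D_KL(Q||P) = 0.0533 nats

No, they are not equal!

This asymmetry is why KL divergence is not a true distance metric.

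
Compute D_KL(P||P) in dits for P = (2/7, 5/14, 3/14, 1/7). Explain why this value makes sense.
0.0000 dits

KL divergence satisfies the Gibbs inequality: D_KL(P||Q) ≥ 0 for all distributions P, Q.

D_KL(P||Q) = Σ p(x) log(p(x)/q(x))
Each term is p(x) × log_10(p(x)/p(x)) = p(x) × log_10(1) = 0, so the sum is 0.
D_KL(P||Q) = 0.0000 dits

When P = Q, the KL divergence is exactly 0, as there is no 'divergence' between identical distributions.

This non-negativity is a fundamental property: relative entropy cannot be negative because it measures how different Q is from P.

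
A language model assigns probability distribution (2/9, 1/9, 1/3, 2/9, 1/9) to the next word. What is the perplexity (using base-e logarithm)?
4.5858

Perplexity is e^H (or exp(H) for natural log).

First, H = -Σ p log p = 1.5230 nats
Perplexity = e^1.5230 = 4.5858

Interpretation: The model's uncertainty is equivalent to choosing uniformly among 4.6 options.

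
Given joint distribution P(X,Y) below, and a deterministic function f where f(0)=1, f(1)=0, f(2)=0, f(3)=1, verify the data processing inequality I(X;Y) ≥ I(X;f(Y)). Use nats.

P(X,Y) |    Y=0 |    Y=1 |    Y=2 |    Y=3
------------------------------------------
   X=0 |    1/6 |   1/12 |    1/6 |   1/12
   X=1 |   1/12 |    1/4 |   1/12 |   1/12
I(X;Y) = 0.0719, I(X;f(Y)) = 0.0144, inequality holds: 0.0719 ≥ 0.0144

Data Processing Inequality: For any Markov chain X → Y → Z, we have I(X;Y) ≥ I(X;Z).

Here Z = f(Y) is a deterministic function of Y, forming X → Y → Z.

Original I(X;Y) = 0.0719 nats

After applying f:
P(X,Z) where Z=f(Y):
- P(X,Z=0) = P(X,Y=1) + P(X,Y=2)
- P(X,Z=1) = P(X,Y=0) + P(X,Y=3)

I(X;Z) = I(X;f(Y)) = 0.0144 nats

Verification: 0.0719 ≥ 0.0144 ✓

Information cannot be created by processing; the function f can only lose information about X.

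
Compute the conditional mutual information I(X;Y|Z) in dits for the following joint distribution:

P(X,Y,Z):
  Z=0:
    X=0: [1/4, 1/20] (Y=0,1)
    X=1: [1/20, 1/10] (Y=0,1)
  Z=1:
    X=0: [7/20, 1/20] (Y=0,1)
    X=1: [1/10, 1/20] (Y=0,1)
0.0306 dits

Conditional mutual information: I(X;Y|Z) = H(X|Z) + H(Y|Z) - H(X,Y|Z)

H(Z) = 0.2989
H(X,Z) = 0.5632 → H(X|Z) = 0.2644
H(Y,Z) = 0.5365 → H(Y|Z) = 0.2376
H(X,Y,Z) = 0.7703 → H(X,Y|Z) = 0.4714

I(X;Y|Z) = 0.2644 + 0.2376 - 0.4714 = 0.0306 dits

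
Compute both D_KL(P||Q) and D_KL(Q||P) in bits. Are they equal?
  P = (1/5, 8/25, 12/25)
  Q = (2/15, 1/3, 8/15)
D_KL(P||Q) = 0.0252, D_KL(Q||P) = 0.0227

KL divergence is not symmetric: D_KL(P||Q) ≠ D_KL(Q||P) in general.

D_KL(P||Q) = 0.0252 bits
D_KL(Q||P) = 0.0227 bits

No, they are not equal!

This asymmetry is why KL divergence is not a true distance metric.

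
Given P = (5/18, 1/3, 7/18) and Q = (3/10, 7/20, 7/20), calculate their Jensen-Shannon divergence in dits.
0.0004 dits

Jensen-Shannon divergence is:
JSD(P||Q) = 0.5 × D_KL(P||M) + 0.5 × D_KL(Q||M)
where M = 0.5 × (P + Q) is the mixture distribution.

M = 0.5 × (5/18, 1/3, 7/18) + 0.5 × (3/10, 7/20, 7/20) = (0.288889, 0.341667, 0.369444)

D_KL(P||M) = 0.0004 dits
D_KL(Q||M) = 0.0004 dits

JSD(P||Q) = 0.5 × 0.0004 + 0.5 × 0.0004 = 0.0004 dits

Unlike KL divergence, JSD is symmetric and bounded: 0 ≤ JSD ≤ log(2).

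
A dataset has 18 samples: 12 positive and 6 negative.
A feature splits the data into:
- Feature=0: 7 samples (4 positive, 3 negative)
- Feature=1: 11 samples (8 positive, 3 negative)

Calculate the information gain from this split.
0.0185 bits

Information Gain = H(Y) - H(Y|Feature)

Before split:
P(positive) = 12/18 = 0.6667
H(Y) = 0.9183 bits

After split:
Feature=0: H = 0.9852 bits (weight = 7/18)
Feature=1: H = 0.8454 bits (weight = 11/18)
H(Y|Feature) = (7/18)×0.9852 + (11/18)×0.8454 = 0.8997 bits

Information Gain = 0.9183 - 0.8997 = 0.0185 bits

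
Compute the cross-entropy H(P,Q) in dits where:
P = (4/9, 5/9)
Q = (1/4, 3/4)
0.3370 dits

Cross-entropy: H(P,Q) = -Σ p(x) log q(x)

Alternatively: H(P,Q) = H(P) + D_KL(P||Q)
H(P) = 0.2983 dits
D_KL(P||Q) = 0.0386 dits

H(P,Q) = 0.2983 + 0.0386 = 0.3370 dits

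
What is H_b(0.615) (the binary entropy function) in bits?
0.9615 bits

The binary entropy function is:
H(p) = -p log(p) - (1-p) log(1-p)

H(0.615) = -0.615 × log_2(0.615) - 0.385 × log_2(0.385)
H(0.615) = 0.9615 bits

Note: Binary entropy is maximized at p=0.5 (H=1 bit) and minimized at p=0 or p=1 (H=0).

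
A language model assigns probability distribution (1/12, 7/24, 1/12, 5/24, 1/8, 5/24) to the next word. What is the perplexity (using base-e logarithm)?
5.4035

Perplexity is e^H (or exp(H) for natural log).

First, H = -Σ p log p = 1.6870 nats
Perplexity = e^1.6870 = 5.4035

Interpretation: The model's uncertainty is equivalent to choosing uniformly among 5.4 options.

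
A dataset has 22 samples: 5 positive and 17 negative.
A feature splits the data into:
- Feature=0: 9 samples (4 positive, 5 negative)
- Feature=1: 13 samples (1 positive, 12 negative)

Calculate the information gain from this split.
0.1366 bits

Information Gain = H(Y) - H(Y|Feature)

Before split:
P(positive) = 5/22 = 0.2273
H(Y) = 0.7732 bits

After split:
Feature=0: H = 0.9911 bits (weight = 9/22)
Feature=1: H = 0.3912 bits (weight = 13/22)
H(Y|Feature) = (9/22)×0.9911 + (13/22)×0.3912 = 0.6366 bits

Information Gain = 0.7732 - 0.6366 = 0.1366 bits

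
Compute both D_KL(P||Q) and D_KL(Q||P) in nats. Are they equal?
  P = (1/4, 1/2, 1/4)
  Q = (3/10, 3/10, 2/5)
D_KL(P||Q) = 0.0923, D_KL(Q||P) = 0.0895

KL divergence is not symmetric: D_KL(P||Q) ≠ D_KL(Q||P) in general.

D_KL(P||Q) = 0.0923 nats
D_KL(Q||P) = 0.0895 nats

No, they are not equal!

This asymmetry is why KL divergence is not a true distance metric.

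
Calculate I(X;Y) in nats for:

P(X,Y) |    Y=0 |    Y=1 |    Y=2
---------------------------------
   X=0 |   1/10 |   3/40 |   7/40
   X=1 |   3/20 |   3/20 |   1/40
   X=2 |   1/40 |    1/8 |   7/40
0.1402 nats

Mutual information: I(X;Y) = H(X) + H(Y) - H(X,Y)

Marginals:
P(X) = (7/20, 13/40, 13/40), H(X) = 1.0980 nats
P(Y) = (11/40, 7/20, 3/8), H(Y) = 1.0903 nats

Joint entropy: H(X,Y) = 2.0481 nats

I(X;Y) = 1.0980 + 1.0903 - 2.0481 = 0.1402 nats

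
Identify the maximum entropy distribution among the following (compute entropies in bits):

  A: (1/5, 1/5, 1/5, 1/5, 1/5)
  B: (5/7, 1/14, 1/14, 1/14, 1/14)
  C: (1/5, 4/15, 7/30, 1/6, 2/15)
A

For a discrete distribution over n outcomes, entropy is maximized by the uniform distribution.

Computing entropies:
H(A) = 2.3219 bits
H(B) = 1.4345 bits
H(C) = 2.2812 bits

The uniform distribution (where all probabilities equal 1/5) achieves the maximum entropy of log_2(5) = 2.3219 bits.

Distribution A has the highest entropy.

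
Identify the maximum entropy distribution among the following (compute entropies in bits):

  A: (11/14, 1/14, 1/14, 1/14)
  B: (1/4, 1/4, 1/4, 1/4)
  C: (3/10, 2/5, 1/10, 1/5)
B

For a discrete distribution over n outcomes, entropy is maximized by the uniform distribution.

Computing entropies:
H(A) = 1.0892 bits
H(B) = 2.0000 bits
H(C) = 1.8464 bits

The uniform distribution (where all probabilities equal 1/4) achieves the maximum entropy of log_2(4) = 2.0000 bits.

Distribution B has the highest entropy.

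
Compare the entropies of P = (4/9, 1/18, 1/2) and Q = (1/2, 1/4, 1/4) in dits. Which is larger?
Q

Computing entropies in dits:
H(P) = 0.3768
H(Q) = 0.4515

Distribution Q has higher entropy.

Intuition: The distribution closer to uniform (more spread out) has higher entropy.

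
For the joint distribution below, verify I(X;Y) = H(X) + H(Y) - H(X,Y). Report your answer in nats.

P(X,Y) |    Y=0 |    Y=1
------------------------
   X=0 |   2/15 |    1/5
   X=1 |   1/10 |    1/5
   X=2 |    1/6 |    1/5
I(X;Y) = 0.0051 nats

Mutual information has multiple equivalent forms:
- I(X;Y) = H(X) - H(X|Y)
- I(X;Y) = H(Y) - H(Y|X)
- I(X;Y) = H(X) + H(Y) - H(X,Y)

Computing all quantities:
H(X) = 1.0953, H(Y) = 0.6730, H(X,Y) = 1.7632
H(X|Y) = 1.0902, H(Y|X) = 0.6679

Verification:
H(X) - H(X|Y) = 1.0953 - 1.0902 = 0.0051
H(Y) - H(Y|X) = 0.6730 - 0.6679 = 0.0051
H(X) + H(Y) - H(X,Y) = 1.0953 + 0.6730 - 1.7632 = 0.0051

All forms give I(X;Y) = 0.0051 nats. ✓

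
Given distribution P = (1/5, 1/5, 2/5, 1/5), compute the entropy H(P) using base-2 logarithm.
1.9219 bits

Shannon entropy is H(X) = -Σ p(x) log p(x).

For P = (1/5, 1/5, 2/5, 1/5):
H = -1/5 × log_2(1/5) -1/5 × log_2(1/5) -2/5 × log_2(2/5) -1/5 × log_2(1/5)
H = 1.9219 bits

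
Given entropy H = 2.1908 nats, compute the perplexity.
8.9424

Perplexity is e^H (or exp(H) for natural log).

H = 2.1908 nats
Perplexity = e^2.1908 = 8.9424

Interpretation: The model's uncertainty is equivalent to choosing uniformly among 8.9 options.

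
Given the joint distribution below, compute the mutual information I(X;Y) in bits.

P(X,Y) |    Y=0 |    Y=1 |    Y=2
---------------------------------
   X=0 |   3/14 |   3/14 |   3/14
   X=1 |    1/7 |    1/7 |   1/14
0.0150 bits

Mutual information: I(X;Y) = H(X) + H(Y) - H(X,Y)

Marginals:
P(X) = (9/14, 5/14), H(X) = 0.9403 bits
P(Y) = (5/14, 5/14, 2/7), H(Y) = 1.5774 bits

Joint entropy: H(X,Y) = 2.5027 bits

I(X;Y) = 0.9403 + 1.5774 - 2.5027 = 0.0150 bits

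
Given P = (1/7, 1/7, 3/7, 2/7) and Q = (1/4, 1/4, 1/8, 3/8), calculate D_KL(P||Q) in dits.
0.1262 dits

KL divergence: D_KL(P||Q) = Σ p(x) log(p(x)/q(x))

Computing term by term:
  x=0: 1/7 × log_10[(1/7)/(1/4)] = 1/7 × -0.2430 = -0.0347
  x=1: 1/7 × log_10[(1/7)/(1/4)] = 1/7 × -0.2430 = -0.0347
  x=2: 3/7 × log_10[(3/7)/(1/8)] = 3/7 × 0.5351 = 0.2293
  x=3: 2/7 × log_10[(2/7)/(3/8)] = 2/7 × -0.1181 = -0.0337

D_KL(P||Q) = 0.1262 dits

Note: KL divergence is always non-negative and equals 0 iff P = Q.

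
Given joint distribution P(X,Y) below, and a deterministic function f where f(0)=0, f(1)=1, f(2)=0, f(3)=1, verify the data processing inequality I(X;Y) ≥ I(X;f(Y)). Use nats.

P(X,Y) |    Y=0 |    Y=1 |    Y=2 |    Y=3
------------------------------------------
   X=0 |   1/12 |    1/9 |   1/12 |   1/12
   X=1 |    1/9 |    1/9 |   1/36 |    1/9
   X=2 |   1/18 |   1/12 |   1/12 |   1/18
I(X;Y) = 0.0327, I(X;f(Y)) = 0.0046, inequality holds: 0.0327 ≥ 0.0046

Data Processing Inequality: For any Markov chain X → Y → Z, we have I(X;Y) ≥ I(X;Z).

Here Z = f(Y) is a deterministic function of Y, forming X → Y → Z.

Original I(X;Y) = 0.0327 nats

After applying f:
P(X,Z) where Z=f(Y):
- P(X,Z=0) = P(X,Y=0) + P(X,Y=2)
- P(X,Z=1) = P(X,Y=1) + P(X,Y=3)

I(X;Z) = I(X;f(Y)) = 0.0046 nats

Verification: 0.0327 ≥ 0.0046 ✓

Information cannot be created by processing; the function f can only lose information about X.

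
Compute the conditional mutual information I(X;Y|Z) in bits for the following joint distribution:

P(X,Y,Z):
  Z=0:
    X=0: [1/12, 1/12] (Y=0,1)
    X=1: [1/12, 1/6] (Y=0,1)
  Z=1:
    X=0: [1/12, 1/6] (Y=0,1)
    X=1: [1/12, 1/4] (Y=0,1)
0.0118 bits

Conditional mutual information: I(X;Y|Z) = H(X|Z) + H(Y|Z) - H(X,Y|Z)

H(Z) = 0.9799
H(X,Z) = 1.9591 → H(X|Z) = 0.9793
H(Y,Z) = 1.8879 → H(Y|Z) = 0.9080
H(X,Y,Z) = 2.8554 → H(X,Y|Z) = 1.8755

I(X;Y|Z) = 0.9793 + 0.9080 - 1.8755 = 0.0118 bits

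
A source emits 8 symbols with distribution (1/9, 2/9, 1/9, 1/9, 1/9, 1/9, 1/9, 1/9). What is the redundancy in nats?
0.0362 nats

Redundancy measures how far a source is from maximum entropy:
R = H_max - H(X)

Maximum entropy for 8 symbols: H_max = log_e(8) = 2.0794 nats
Actual entropy: H(X) = 2.0432 nats
Redundancy: R = 2.0794 - 2.0432 = 0.0362 nats

This redundancy represents potential for compression: the source could be compressed by 0.0362 nats per symbol.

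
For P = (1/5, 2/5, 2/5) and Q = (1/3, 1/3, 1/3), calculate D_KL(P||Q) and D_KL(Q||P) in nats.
D_KL(P||Q) = 0.0437, D_KL(Q||P) = 0.0487

KL divergence is not symmetric: D_KL(P||Q) ≠ D_KL(Q||P) in general.

D_KL(P||Q) = 0.0437 nats
D_KL(Q||P) = 0.0487 nats

No, they are not equal!

This asymmetry is why KL divergence is not a true distance metric.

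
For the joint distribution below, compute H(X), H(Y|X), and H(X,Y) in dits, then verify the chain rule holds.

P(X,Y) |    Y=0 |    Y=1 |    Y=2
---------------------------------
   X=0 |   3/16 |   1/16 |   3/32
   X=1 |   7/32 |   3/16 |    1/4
H(X,Y) = 0.7392, H(X) = 0.2795, H(Y|X) = 0.4597 (all in dits)

Chain rule: H(X,Y) = H(X) + H(Y|X)

Left side — joint entropy directly:
H(X,Y) = -Σ p(x,y) log p(x,y) = 0.7392 dits

Right side — compute H(Y|X) from the conditional distributions:
P(X) = (11/32, 21/32), so H(X) = 0.2795 dits
H(Y|X) = Σ_x P(X=x) · H(Y|X=x):
  P(Y|X=0) = (6/11, 2/11, 3/11), H(Y|X=0) = 0.4321, weight P(X=0) = 11/32
  P(Y|X=1) = (1/3, 2/7, 8/21), H(Y|X=1) = 0.4742, weight P(X=1) = 21/32
H(Y|X) = 0.4597 dits

H(X) + H(Y|X) = 0.2795 + 0.4597 = 0.7392 dits

Both sides equal 0.7392 dits. ✓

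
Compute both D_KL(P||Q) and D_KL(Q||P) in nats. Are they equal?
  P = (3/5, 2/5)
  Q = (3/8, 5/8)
D_KL(P||Q) = 0.1035, D_KL(Q||P) = 0.1027

KL divergence is not symmetric: D_KL(P||Q) ≠ D_KL(Q||P) in general.

D_KL(P||Q) = 0.1035 nats
D_KL(Q||P) = 0.1027 nats

No, they are not equal!

This asymmetry is why KL divergence is not a true distance metric.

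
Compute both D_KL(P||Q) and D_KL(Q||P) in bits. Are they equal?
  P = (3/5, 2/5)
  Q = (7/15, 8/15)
D_KL(P||Q) = 0.0515, D_KL(Q||P) = 0.0522

KL divergence is not symmetric: D_KL(P||Q) ≠ D_KL(Q||P) in general.

D_KL(P||Q) = 0.0515 bits
D_KL(Q||P) = 0.0522 bits

No, they are not equal!

This asymmetry is why KL divergence is not a true distance metric.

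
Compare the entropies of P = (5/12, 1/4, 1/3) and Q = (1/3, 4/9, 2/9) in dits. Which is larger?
P

Computing entropies in dits:
H(P) = 0.4680
H(Q) = 0.4607

Distribution P has higher entropy.

Intuition: The distribution closer to uniform (more spread out) has higher entropy.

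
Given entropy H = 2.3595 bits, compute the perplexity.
5.1319

Perplexity is 2^H (or exp(H) for natural log).

H = 2.3595 bits
Perplexity = 2^2.3595 = 5.1319

Interpretation: The model's uncertainty is equivalent to choosing uniformly among 5.1 options.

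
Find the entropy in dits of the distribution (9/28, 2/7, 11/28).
0.4733 dits

Shannon entropy is H(X) = -Σ p(x) log p(x).

For P = (9/28, 2/7, 11/28):
H = -9/28 × log_10(9/28) -2/7 × log_10(2/7) -11/28 × log_10(11/28)
H = 0.4733 dits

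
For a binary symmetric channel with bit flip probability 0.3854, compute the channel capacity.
0.0382 bits

For a binary symmetric channel (BSC) with error probability p:
Capacity C = 1 - H(p) bits per symbol

where H(p) = -p log₂(p) - (1-p) log₂(1-p) is the binary entropy function.

H(0.3854) = 0.9618 bits
C = 1 - 0.9618 = 0.0382 bits per symbol

This means we can reliably transmit up to 0.0382 bits of information per channel use.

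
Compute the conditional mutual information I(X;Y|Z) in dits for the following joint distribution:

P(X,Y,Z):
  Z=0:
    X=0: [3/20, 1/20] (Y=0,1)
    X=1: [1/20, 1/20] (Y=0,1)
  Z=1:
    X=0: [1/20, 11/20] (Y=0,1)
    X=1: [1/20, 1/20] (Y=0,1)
0.0238 dits

Conditional mutual information: I(X;Y|Z) = H(X|Z) + H(Y|Z) - H(X,Y|Z)

H(Z) = 0.2653
H(X,Z) = 0.4729 → H(X|Z) = 0.2076
H(Y,Z) = 0.4729 → H(Y|Z) = 0.2076
H(X,Y,Z) = 0.6567 → H(X,Y|Z) = 0.3914

I(X;Y|Z) = 0.2076 + 0.2076 - 0.3914 = 0.0238 dits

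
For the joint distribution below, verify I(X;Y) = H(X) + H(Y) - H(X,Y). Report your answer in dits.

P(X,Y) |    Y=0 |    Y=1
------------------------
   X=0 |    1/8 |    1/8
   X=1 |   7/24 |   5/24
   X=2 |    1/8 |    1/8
I(X;Y) = 0.0015 dits

Mutual information has multiple equivalent forms:
- I(X;Y) = H(X) - H(X|Y)
- I(X;Y) = H(Y) - H(Y|X)
- I(X;Y) = H(X) + H(Y) - H(X,Y)

Computing all quantities:
H(X) = 0.4515, H(Y) = 0.2995, H(X,Y) = 0.7495
H(X|Y) = 0.4500, H(Y|X) = 0.2980

Verification:
H(X) - H(X|Y) = 0.4515 - 0.4500 = 0.0015
H(Y) - H(Y|X) = 0.2995 - 0.2980 = 0.0015
H(X) + H(Y) - H(X,Y) = 0.4515 + 0.2995 - 0.7495 = 0.0015

All forms give I(X;Y) = 0.0015 dits. ✓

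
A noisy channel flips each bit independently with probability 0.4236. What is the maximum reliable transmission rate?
0.0169 bits

For a binary symmetric channel (BSC) with error probability p:
Capacity C = 1 - H(p) bits per symbol

where H(p) = -p log₂(p) - (1-p) log₂(1-p) is the binary entropy function.

H(0.4236) = 0.9831 bits
C = 1 - 0.9831 = 0.0169 bits per symbol

This means we can reliably transmit up to 0.0169 bits of information per channel use.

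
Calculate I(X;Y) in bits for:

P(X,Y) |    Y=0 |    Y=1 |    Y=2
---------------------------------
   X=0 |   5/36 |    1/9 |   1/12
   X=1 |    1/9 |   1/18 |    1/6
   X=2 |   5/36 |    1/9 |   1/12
0.0488 bits

Mutual information: I(X;Y) = H(X) + H(Y) - H(X,Y)

Marginals:
P(X) = (1/3, 1/3, 1/3), H(X) = 1.5850 bits
P(Y) = (7/18, 5/18, 1/3), H(Y) = 1.5715 bits

Joint entropy: H(X,Y) = 3.1077 bits

I(X;Y) = 1.5850 + 1.5715 - 3.1077 = 0.0488 bits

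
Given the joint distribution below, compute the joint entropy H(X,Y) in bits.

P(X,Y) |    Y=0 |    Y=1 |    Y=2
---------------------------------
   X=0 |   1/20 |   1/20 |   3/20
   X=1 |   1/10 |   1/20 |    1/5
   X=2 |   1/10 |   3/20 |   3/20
3.0087 bits

Joint entropy is H(X,Y) = -Σ_{x,y} p(x,y) log p(x,y).

Summing over all non-zero entries:
H(X,Y) = -[1/20·log_2(1/20) + 1/20·log_2(1/20) + 3/20·log_2(3/20) + 1/10·log_2(1/10) + 1/20·log_2(1/20) + 1/5·log_2(1/5) + 1/10·log_2(1/10) + 3/20·log_2(3/20) + 3/20·log_2(3/20)]
H(X,Y) = 3.0087 bits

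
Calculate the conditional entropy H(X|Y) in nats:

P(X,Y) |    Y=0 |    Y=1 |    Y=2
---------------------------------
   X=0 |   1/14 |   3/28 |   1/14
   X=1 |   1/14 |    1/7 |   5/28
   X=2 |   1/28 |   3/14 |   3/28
1.0473 nats

Using the chain rule: H(X|Y) = H(X,Y) - H(Y)

First, compute H(X,Y) = 2.0789 nats

Marginal P(Y) = (5/28, 13/28, 5/14)
H(Y) = 1.0316 nats

H(X|Y) = H(X,Y) - H(Y) = 2.0789 - 1.0316 = 1.0473 nats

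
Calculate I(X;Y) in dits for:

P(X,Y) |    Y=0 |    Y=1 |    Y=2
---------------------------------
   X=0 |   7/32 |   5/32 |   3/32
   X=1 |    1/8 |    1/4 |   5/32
0.0129 dits

Mutual information: I(X;Y) = H(X) + H(Y) - H(X,Y)

Marginals:
P(X) = (15/32, 17/32), H(X) = 0.3002 dits
P(Y) = (11/32, 13/32, 1/4), H(Y) = 0.4689 dits

Joint entropy: H(X,Y) = 0.7561 dits

I(X;Y) = 0.3002 + 0.4689 - 0.7561 = 0.0129 dits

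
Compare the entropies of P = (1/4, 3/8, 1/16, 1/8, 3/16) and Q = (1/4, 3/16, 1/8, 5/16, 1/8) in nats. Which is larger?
Q

Computing entropies in nats:
H(P) = 1.4615
H(Q) = 1.5438

Distribution Q has higher entropy.

Intuition: The distribution closer to uniform (more spread out) has higher entropy.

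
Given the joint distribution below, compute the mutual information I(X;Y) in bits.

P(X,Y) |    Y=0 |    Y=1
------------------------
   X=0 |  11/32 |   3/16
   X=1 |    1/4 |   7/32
0.0096 bits

Mutual information: I(X;Y) = H(X) + H(Y) - H(X,Y)

Marginals:
P(X) = (17/32, 15/32), H(X) = 0.9972 bits
P(Y) = (19/32, 13/32), H(Y) = 0.9745 bits

Joint entropy: H(X,Y) = 1.9620 bits

I(X;Y) = 0.9972 + 0.9745 - 1.9620 = 0.0096 bits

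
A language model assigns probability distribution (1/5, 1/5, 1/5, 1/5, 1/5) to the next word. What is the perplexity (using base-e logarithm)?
5.0000

Perplexity is e^H (or exp(H) for natural log).

First, H = -Σ p log p = 1.6094 nats
Perplexity = e^1.6094 = 5.0000

Interpretation: The model's uncertainty is equivalent to choosing uniformly among 5.0 options.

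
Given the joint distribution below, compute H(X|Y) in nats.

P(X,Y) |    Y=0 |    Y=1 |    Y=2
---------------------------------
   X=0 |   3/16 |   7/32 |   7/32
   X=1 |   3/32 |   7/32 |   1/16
0.6313 nats

Using the chain rule: H(X|Y) = H(X,Y) - H(Y)

First, compute H(X,Y) = 1.7065 nats

Marginal P(Y) = (9/32, 7/16, 9/32)
H(Y) = 1.0752 nats

H(X|Y) = H(X,Y) - H(Y) = 1.7065 - 1.0752 = 0.6313 nats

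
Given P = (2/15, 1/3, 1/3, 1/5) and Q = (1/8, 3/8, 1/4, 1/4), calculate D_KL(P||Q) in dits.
0.0090 dits

KL divergence: D_KL(P||Q) = Σ p(x) log(p(x)/q(x))

Computing term by term:
  x=0: 2/15 × log_10[(2/15)/(1/8)] = 2/15 × 0.0280 = 0.0037
  x=1: 1/3 × log_10[(1/3)/(3/8)] = 1/3 × -0.0512 = -0.0171
  x=2: 1/3 × log_10[(1/3)/(1/4)] = 1/3 × 0.1249 = 0.0416
  x=3: 1/5 × log_10[(1/5)/(1/4)] = 1/5 × -0.0969 = -0.0194

D_KL(P||Q) = 0.0090 dits

Note: KL divergence is always non-negative and equals 0 iff P = Q.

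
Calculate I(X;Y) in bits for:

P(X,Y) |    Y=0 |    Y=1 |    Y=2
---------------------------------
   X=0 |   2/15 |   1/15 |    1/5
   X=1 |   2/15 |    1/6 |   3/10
0.0174 bits

Mutual information: I(X;Y) = H(X) + H(Y) - H(X,Y)

Marginals:
P(X) = (2/5, 3/5), H(X) = 0.9710 bits
P(Y) = (4/15, 7/30, 1/2), H(Y) = 1.4984 bits

Joint entropy: H(X,Y) = 2.4519 bits

I(X;Y) = 0.9710 + 1.4984 - 2.4519 = 0.0174 bits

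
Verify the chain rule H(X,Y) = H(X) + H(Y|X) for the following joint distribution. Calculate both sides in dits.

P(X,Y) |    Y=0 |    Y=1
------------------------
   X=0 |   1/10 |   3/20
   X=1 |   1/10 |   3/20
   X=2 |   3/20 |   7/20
H(X,Y) = 0.7303, H(X) = 0.4515, H(Y|X) = 0.2788 (all in dits)

Chain rule: H(X,Y) = H(X) + H(Y|X)

Left side — joint entropy directly:
H(X,Y) = -Σ p(x,y) log p(x,y) = 0.7303 dits

Right side — compute H(Y|X) from the conditional distributions:
P(X) = (1/4, 1/4, 1/2), so H(X) = 0.4515 dits
H(Y|X) = Σ_x P(X=x) · H(Y|X=x):
  P(Y|X=0) = (2/5, 3/5), H(Y|X=0) = 0.2923, weight P(X=0) = 1/4
  P(Y|X=1) = (2/5, 3/5), H(Y|X=1) = 0.2923, weight P(X=1) = 1/4
  P(Y|X=2) = (3/10, 7/10), H(Y|X=2) = 0.2653, weight P(X=2) = 1/2
H(Y|X) = 0.2788 dits

H(X) + H(Y|X) = 0.4515 + 0.2788 = 0.7303 dits

Both sides equal 0.7303 dits. ✓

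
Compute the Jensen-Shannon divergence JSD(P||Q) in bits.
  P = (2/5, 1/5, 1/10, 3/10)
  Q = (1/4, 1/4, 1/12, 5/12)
0.0220 bits

Jensen-Shannon divergence is:
JSD(P||Q) = 0.5 × D_KL(P||M) + 0.5 × D_KL(Q||M)
where M = 0.5 × (P + Q) is the mixture distribution.

M = 0.5 × (2/5, 1/5, 1/10, 3/10) + 0.5 × (1/4, 1/4, 1/12, 5/12) = (13/40, 9/40, 0.0916667, 0.358333)

D_KL(P||M) = 0.0215 bits
D_KL(Q||M) = 0.0226 bits

JSD(P||Q) = 0.5 × 0.0215 + 0.5 × 0.0226 = 0.0220 bits

Unlike KL divergence, JSD is symmetric and bounded: 0 ≤ JSD ≤ log(2).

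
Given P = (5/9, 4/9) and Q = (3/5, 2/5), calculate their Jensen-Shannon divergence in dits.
0.0004 dits

Jensen-Shannon divergence is:
JSD(P||Q) = 0.5 × D_KL(P||M) + 0.5 × D_KL(Q||M)
where M = 0.5 × (P + Q) is the mixture distribution.

M = 0.5 × (5/9, 4/9) + 0.5 × (3/5, 2/5) = (0.577778, 0.422222)

D_KL(P||M) = 0.0004 dits
D_KL(Q||M) = 0.0004 dits

JSD(P||Q) = 0.5 × 0.0004 + 0.5 × 0.0004 = 0.0004 dits

Unlike KL divergence, JSD is symmetric and bounded: 0 ≤ JSD ≤ log(2).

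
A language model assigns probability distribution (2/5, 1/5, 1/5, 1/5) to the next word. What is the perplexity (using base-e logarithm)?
3.7893

Perplexity is e^H (or exp(H) for natural log).

First, H = -Σ p log p = 1.3322 nats
Perplexity = e^1.3322 = 3.7893

Interpretation: The model's uncertainty is equivalent to choosing uniformly among 3.8 options.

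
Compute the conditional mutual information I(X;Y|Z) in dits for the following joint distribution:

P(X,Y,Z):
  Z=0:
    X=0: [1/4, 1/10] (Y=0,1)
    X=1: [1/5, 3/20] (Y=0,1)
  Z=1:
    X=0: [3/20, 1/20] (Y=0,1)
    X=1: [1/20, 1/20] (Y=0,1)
0.0074 dits

Conditional mutual information: I(X;Y|Z) = H(X|Z) + H(Y|Z) - H(X,Y|Z)

H(Z) = 0.2653
H(X,Z) = 0.5589 → H(X|Z) = 0.2937
H(Y,Z) = 0.5464 → H(Y|Z) = 0.2811
H(X,Y,Z) = 0.8326 → H(X,Y|Z) = 0.5673

I(X;Y|Z) = 0.2937 + 0.2811 - 0.5673 = 0.0074 dits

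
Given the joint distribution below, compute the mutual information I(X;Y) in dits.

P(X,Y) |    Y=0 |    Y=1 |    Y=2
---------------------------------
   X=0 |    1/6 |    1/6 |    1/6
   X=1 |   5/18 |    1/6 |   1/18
0.0187 dits

Mutual information: I(X;Y) = H(X) + H(Y) - H(X,Y)

Marginals:
P(X) = (1/2, 1/2), H(X) = 0.3010 dits
P(Y) = (4/9, 1/3, 2/9), H(Y) = 0.4607 dits

Joint entropy: H(X,Y) = 0.7430 dits

I(X;Y) = 0.3010 + 0.4607 - 0.7430 = 0.0187 dits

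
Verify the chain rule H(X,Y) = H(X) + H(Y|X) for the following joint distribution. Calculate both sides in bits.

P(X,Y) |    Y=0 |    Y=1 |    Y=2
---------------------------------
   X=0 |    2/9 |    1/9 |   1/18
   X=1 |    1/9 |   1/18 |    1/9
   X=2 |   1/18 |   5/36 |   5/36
H(X,Y) = 3.0249, H(X) = 1.5715, H(Y|X) = 1.4534 (all in bits)

Chain rule: H(X,Y) = H(X) + H(Y|X)

Left side — joint entropy directly:
H(X,Y) = -Σ p(x,y) log p(x,y) = 3.0249 bits

Right side — compute H(Y|X) from the conditional distributions:
P(X) = (7/18, 5/18, 1/3), so H(X) = 1.5715 bits
H(Y|X) = Σ_x P(X=x) · H(Y|X=x):
  P(Y|X=0) = (4/7, 2/7, 1/7), H(Y|X=0) = 1.3788, weight P(X=0) = 7/18
  P(Y|X=1) = (2/5, 1/5, 2/5), H(Y|X=1) = 1.5219, weight P(X=1) = 5/18
  P(Y|X=2) = (1/6, 5/12, 5/12), H(Y|X=2) = 1.4834, weight P(X=2) = 1/3
H(Y|X) = 1.4534 bits

H(X) + H(Y|X) = 1.5715 + 1.4534 = 3.0249 bits

Both sides equal 3.0249 bits. ✓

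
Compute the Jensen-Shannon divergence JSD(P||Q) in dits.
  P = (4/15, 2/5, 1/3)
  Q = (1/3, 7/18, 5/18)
0.0014 dits

Jensen-Shannon divergence is:
JSD(P||Q) = 0.5 × D_KL(P||M) + 0.5 × D_KL(Q||M)
where M = 0.5 × (P + Q) is the mixture distribution.

M = 0.5 × (4/15, 2/5, 1/3) + 0.5 × (1/3, 7/18, 5/18) = (3/10, 0.394444, 11/36)

D_KL(P||M) = 0.0014 dits
D_KL(Q||M) = 0.0014 dits

JSD(P||Q) = 0.5 × 0.0014 + 0.5 × 0.0014 = 0.0014 dits

Unlike KL divergence, JSD is symmetric and bounded: 0 ≤ JSD ≤ log(2).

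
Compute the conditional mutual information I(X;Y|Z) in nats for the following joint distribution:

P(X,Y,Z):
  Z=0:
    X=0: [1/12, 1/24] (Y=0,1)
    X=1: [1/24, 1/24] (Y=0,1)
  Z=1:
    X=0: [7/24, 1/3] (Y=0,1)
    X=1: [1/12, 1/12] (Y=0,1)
0.0032 nats

Conditional mutual information: I(X;Y|Z) = H(X|Z) + H(Y|Z) - H(X,Y|Z)

H(Z) = 0.5117
H(X,Z) = 1.0594 → H(X|Z) = 0.5476
H(Y,Z) = 1.1996 → H(Y|Z) = 0.6879
H(X,Y,Z) = 1.7441 → H(X,Y|Z) = 1.2323

I(X;Y|Z) = 0.5476 + 0.6879 - 1.2323 = 0.0032 nats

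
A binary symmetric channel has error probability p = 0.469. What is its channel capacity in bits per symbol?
0.0028 bits

For a binary symmetric channel (BSC) with error probability p:
Capacity C = 1 - H(p) bits per symbol

where H(p) = -p log₂(p) - (1-p) log₂(1-p) is the binary entropy function.

H(0.469) = 0.9972 bits
C = 1 - 0.9972 = 0.0028 bits per symbol

This means we can reliably transmit up to 0.0028 bits of information per channel use.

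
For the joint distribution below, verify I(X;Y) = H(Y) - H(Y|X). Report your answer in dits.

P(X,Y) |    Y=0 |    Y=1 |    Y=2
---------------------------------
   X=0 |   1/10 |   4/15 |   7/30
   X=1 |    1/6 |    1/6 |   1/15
I(X;Y) = 0.0213 dits

Mutual information has multiple equivalent forms:
- I(X;Y) = H(X) - H(X|Y)
- I(X;Y) = H(Y) - H(Y|X)
- I(X;Y) = H(X) + H(Y) - H(X,Y)

Computing all quantities:
H(X) = 0.2923, H(Y) = 0.4673, H(X,Y) = 0.7383
H(X|Y) = 0.2710, H(Y|X) = 0.4461

Verification:
H(X) - H(X|Y) = 0.2923 - 0.2710 = 0.0213
H(Y) - H(Y|X) = 0.4673 - 0.4461 = 0.0213
H(X) + H(Y) - H(X,Y) = 0.2923 + 0.4673 - 0.7383 = 0.0213

All forms give I(X;Y) = 0.0213 dits. ✓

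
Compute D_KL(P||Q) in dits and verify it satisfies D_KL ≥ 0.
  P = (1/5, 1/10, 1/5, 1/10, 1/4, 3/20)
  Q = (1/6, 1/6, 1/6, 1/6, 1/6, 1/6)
0.0245 dits

KL divergence satisfies the Gibbs inequality: D_KL(P||Q) ≥ 0 for all distributions P, Q.

D_KL(P||Q) = Σ p(x) log(p(x)/q(x))
Term by term:
  x=0: 1/5 × log_10[(1/5)/(1/6)] = 0.0158
  x=1: 1/10 × log_10[(1/10)/(1/6)] = -0.0222
  x=2: 1/5 × log_10[(1/5)/(1/6)] = 0.0158
  x=3: 1/10 × log_10[(1/10)/(1/6)] = -0.0222
  x=4: 1/4 × log_10[(1/4)/(1/6)] = 0.0440
  x=5: 3/20 × log_10[(3/20)/(1/6)] = -0.0069
D_KL(P||Q) = 0.0245 dits

D_KL(P||Q) = 0.0245 ≥ 0 ✓

This non-negativity is a fundamental property: relative entropy cannot be negative because it measures how different Q is from P.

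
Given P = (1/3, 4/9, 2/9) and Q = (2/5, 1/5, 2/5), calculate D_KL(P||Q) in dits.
0.0710 dits

KL divergence: D_KL(P||Q) = Σ p(x) log(p(x)/q(x))

Computing term by term:
  x=0: 1/3 × log_10[(1/3)/(2/5)] = 1/3 × -0.0792 = -0.0264
  x=1: 4/9 × log_10[(4/9)/(1/5)] = 4/9 × 0.3468 = 0.1541
  x=2: 2/9 × log_10[(2/9)/(2/5)] = 2/9 × -0.2553 = -0.0567

D_KL(P||Q) = 0.0710 dits

Note: KL divergence is always non-negative and equals 0 iff P = Q.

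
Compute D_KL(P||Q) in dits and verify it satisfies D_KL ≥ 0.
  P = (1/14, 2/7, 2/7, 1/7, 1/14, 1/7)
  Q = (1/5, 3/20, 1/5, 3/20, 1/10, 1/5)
0.0579 dits

KL divergence satisfies the Gibbs inequality: D_KL(P||Q) ≥ 0 for all distributions P, Q.

D_KL(P||Q) = Σ p(x) log(p(x)/q(x))
Term by term:
  x=0: 1/14 × log_10[(1/14)/(1/5)] = -0.0319
  x=1: 2/7 × log_10[(2/7)/(3/20)] = 0.0800
  x=2: 2/7 × log_10[(2/7)/(1/5)] = 0.0443
  x=3: 1/7 × log_10[(1/7)/(3/20)] = -0.0030
  x=4: 1/14 × log_10[(1/14)/(1/10)] = -0.0104
  x=5: 1/7 × log_10[(1/7)/(1/5)] = -0.0209
D_KL(P||Q) = 0.0579 dits

D_KL(P||Q) = 0.0579 ≥ 0 ✓

This non-negativity is a fundamental property: relative entropy cannot be negative because it measures how different Q is from P.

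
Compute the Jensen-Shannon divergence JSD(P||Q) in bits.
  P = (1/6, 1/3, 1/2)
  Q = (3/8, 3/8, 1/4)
0.0612 bits

Jensen-Shannon divergence is:
JSD(P||Q) = 0.5 × D_KL(P||M) + 0.5 × D_KL(Q||M)
where M = 0.5 × (P + Q) is the mixture distribution.

M = 0.5 × (1/6, 1/3, 1/2) + 0.5 × (3/8, 3/8, 1/4) = (0.270833, 0.354167, 3/8)

D_KL(P||M) = 0.0616 bits
D_KL(Q||M) = 0.0607 bits

JSD(P||Q) = 0.5 × 0.0616 + 0.5 × 0.0607 = 0.0612 bits

Unlike KL divergence, JSD is symmetric and bounded: 0 ≤ JSD ≤ log(2).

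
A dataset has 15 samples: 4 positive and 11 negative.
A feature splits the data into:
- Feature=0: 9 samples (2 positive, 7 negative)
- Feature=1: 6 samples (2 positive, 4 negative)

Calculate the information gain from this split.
0.0108 bits

Information Gain = H(Y) - H(Y|Feature)

Before split:
P(positive) = 4/15 = 0.2667
H(Y) = 0.8366 bits

After split:
Feature=0: H = 0.7642 bits (weight = 9/15)
Feature=1: H = 0.9183 bits (weight = 6/15)
H(Y|Feature) = (9/15)×0.7642 + (6/15)×0.9183 = 0.8258 bits

Information Gain = 0.8366 - 0.8258 = 0.0108 bits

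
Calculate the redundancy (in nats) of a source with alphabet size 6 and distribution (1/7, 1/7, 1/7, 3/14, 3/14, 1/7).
0.0196 nats

Redundancy measures how far a source is from maximum entropy:
R = H_max - H(X)

Maximum entropy for 6 symbols: H_max = log_e(6) = 1.7918 nats
Actual entropy: H(X) = 1.7721 nats
Redundancy: R = 1.7918 - 1.7721 = 0.0196 nats

This redundancy represents potential for compression: the source could be compressed by 0.0196 nats per symbol.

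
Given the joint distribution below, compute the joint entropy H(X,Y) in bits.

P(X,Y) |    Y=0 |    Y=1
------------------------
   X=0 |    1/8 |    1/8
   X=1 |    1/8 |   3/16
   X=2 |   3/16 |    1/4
2.5306 bits

Joint entropy is H(X,Y) = -Σ_{x,y} p(x,y) log p(x,y).

Summing over all non-zero entries:
H(X,Y) = -[1/8·log_2(1/8) + 1/8·log_2(1/8) + 1/8·log_2(1/8) + 3/16·log_2(3/16) + 3/16·log_2(3/16) + 1/4·log_2(1/4)]
H(X,Y) = 2.5306 bits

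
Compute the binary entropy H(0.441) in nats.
0.6862 nats

The binary entropy function is:
H(p) = -p log(p) - (1-p) log(1-p)

H(0.441) = -0.441 × log_e(0.441) - 0.559 × log_e(0.559)
H(0.441) = 0.6862 nats

Note: Binary entropy is maximized at p=0.5 (H=1 bit) and minimized at p=0 or p=1 (H=0).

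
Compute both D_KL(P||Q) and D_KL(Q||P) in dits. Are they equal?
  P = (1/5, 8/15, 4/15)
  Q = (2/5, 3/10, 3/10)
D_KL(P||Q) = 0.0594, D_KL(Q||P) = 0.0608

KL divergence is not symmetric: D_KL(P||Q) ≠ D_KL(Q||P) in general.

D_KL(P||Q) = 0.0594 dits
D_KL(Q||P) = 0.0608 dits

No, they are not equal!

This asymmetry is why KL divergence is not a true distance metric.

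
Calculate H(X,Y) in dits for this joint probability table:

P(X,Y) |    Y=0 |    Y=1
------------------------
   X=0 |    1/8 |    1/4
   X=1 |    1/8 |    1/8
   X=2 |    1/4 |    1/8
0.7526 dits

Joint entropy is H(X,Y) = -Σ_{x,y} p(x,y) log p(x,y).

Summing over all non-zero entries:
H(X,Y) = -[1/8·log_10(1/8) + 1/4·log_10(1/4) + 1/8·log_10(1/8) + 1/8·log_10(1/8) + 1/4·log_10(1/4) + 1/8·log_10(1/8)]
H(X,Y) = 0.7526 dits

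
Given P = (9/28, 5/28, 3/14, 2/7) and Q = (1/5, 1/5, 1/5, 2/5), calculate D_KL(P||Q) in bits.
0.0735 bits

KL divergence: D_KL(P||Q) = Σ p(x) log(p(x)/q(x))

Computing term by term:
  x=0: 9/28 × log_2[(9/28)/(1/5)] = 9/28 × 0.6845 = 0.2200
  x=1: 5/28 × log_2[(5/28)/(1/5)] = 5/28 × -0.1635 = -0.0292
  x=2: 3/14 × log_2[(3/14)/(1/5)] = 3/14 × 0.0995 = 0.0213
  x=3: 2/7 × log_2[(2/7)/(2/5)] = 2/7 × -0.4854 = -0.1387

D_KL(P||Q) = 0.0735 bits

Note: KL divergence is always non-negative and equals 0 iff P = Q.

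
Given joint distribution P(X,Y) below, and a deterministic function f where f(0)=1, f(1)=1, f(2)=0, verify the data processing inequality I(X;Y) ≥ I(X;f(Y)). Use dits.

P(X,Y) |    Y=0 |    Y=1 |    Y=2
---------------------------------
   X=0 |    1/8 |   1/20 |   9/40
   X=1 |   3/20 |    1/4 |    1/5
I(X;Y) = 0.0237, I(X;f(Y)) = 0.0112, inequality holds: 0.0237 ≥ 0.0112

Data Processing Inequality: For any Markov chain X → Y → Z, we have I(X;Y) ≥ I(X;Z).

Here Z = f(Y) is a deterministic function of Y, forming X → Y → Z.

Original I(X;Y) = 0.0237 dits

After applying f:
P(X,Z) where Z=f(Y):
- P(X,Z=0) = P(X,Y=2)
- P(X,Z=1) = P(X,Y=0) + P(X,Y=1)

I(X;Z) = I(X;f(Y)) = 0.0112 dits

Verification: 0.0237 ≥ 0.0112 ✓

Information cannot be created by processing; the function f can only lose information about X.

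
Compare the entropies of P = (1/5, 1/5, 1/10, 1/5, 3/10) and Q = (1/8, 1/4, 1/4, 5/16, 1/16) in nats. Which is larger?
P

Computing entropies in nats:
H(P) = 1.5571
H(Q) = 1.4898

Distribution P has higher entropy.

Intuition: The distribution closer to uniform (more spread out) has higher entropy.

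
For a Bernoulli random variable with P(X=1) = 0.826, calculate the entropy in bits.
0.6668 bits

The binary entropy function is:
H(p) = -p log(p) - (1-p) log(1-p)

H(0.826) = -0.826 × log_2(0.826) - 0.174 × log_2(0.174)
H(0.826) = 0.6668 bits

Note: Binary entropy is maximized at p=0.5 (H=1 bit) and minimized at p=0 or p=1 (H=0).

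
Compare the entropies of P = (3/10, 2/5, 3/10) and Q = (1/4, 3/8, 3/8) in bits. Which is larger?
P

Computing entropies in bits:
H(P) = 1.5710
H(Q) = 1.5613

Distribution P has higher entropy.

Intuition: The distribution closer to uniform (more spread out) has higher entropy.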